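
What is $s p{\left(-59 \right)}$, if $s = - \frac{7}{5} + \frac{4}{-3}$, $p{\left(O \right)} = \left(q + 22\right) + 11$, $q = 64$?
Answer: $- \frac{3977}{15} \approx -265.13$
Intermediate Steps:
$p{\left(O \right)} = 97$ ($p{\left(O \right)} = \left(64 + 22\right) + 11 = 86 + 11 = 97$)
$s = - \frac{41}{15}$ ($s = \left(-7\right) \frac{1}{5} + 4 \left(- \frac{1}{3}\right) = - \frac{7}{5} - \frac{4}{3} = - \frac{41}{15} \approx -2.7333$)
$s p{\left(-59 \right)} = \left(- \frac{41}{15}\right) 97 = - \frac{3977}{15}$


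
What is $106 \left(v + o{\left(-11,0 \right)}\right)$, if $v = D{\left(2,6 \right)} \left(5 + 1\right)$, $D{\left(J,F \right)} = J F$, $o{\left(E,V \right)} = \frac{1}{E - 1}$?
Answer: $\frac{45739}{6} \approx 7623.2$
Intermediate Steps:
$o{\left(E,V \right)} = \frac{1}{-1 + E}$
$D{\left(J,F \right)} = F J$
$v = 72$ ($v = 6 \cdot 2 \left(5 + 1\right) = 12 \cdot 6 = 72$)
$106 \left(v + o{\left(-11,0 \right)}\right) = 106 \left(72 + \frac{1}{-1 - 11}\right) = 106 \left(72 + \frac{1}{-12}\right) = 106 \left(72 - \frac{1}{12}\right) = 106 \cdot \frac{863}{12} = \frac{45739}{6}$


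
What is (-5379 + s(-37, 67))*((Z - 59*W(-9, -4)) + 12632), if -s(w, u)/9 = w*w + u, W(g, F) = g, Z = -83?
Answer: -239403240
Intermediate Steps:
s(w, u) = -9*u - 9*w**2 (s(w, u) = -9*(w*w + u) = -9*(w**2 + u) = -9*(u + w**2) = -9*u - 9*w**2)
(-5379 + s(-37, 67))*((Z - 59*W(-9, -4)) + 12632) = (-5379 + (-9*67 - 9*(-37)**2))*((-83 - 59*(-9)) + 12632) = (-5379 + (-603 - 9*1369))*((-83 + 531) + 12632) = (-5379 + (-603 - 12321))*(448 + 12632) = (-5379 - 12924)*13080 = -18303*13080 = -239403240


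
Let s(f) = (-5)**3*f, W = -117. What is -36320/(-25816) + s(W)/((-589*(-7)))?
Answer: 9416185/1900703 ≈ 4.9541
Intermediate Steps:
s(f) = -125*f
-36320/(-25816) + s(W)/((-589*(-7))) = -36320/(-25816) + (-125*(-117))/((-589*(-7))) = -36320*(-1/25816) + 14625/4123 = 4540/3227 + 14625*(1/4123) = 4540/3227 + 14625/4123 = 9416185/1900703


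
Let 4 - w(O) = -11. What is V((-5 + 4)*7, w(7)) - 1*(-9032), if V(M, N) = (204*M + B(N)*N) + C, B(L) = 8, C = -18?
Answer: 7706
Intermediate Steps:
w(O) = 15 (w(O) = 4 - 1*(-11) = 4 + 11 = 15)
V(M, N) = -18 + 8*N + 204*M (V(M, N) = (204*M + 8*N) - 18 = (8*N + 204*M) - 18 = -18 + 8*N + 204*M)
V((-5 + 4)*7, w(7)) - 1*(-9032) = (-18 + 8*15 + 204*((-5 + 4)*7)) - 1*(-9032) = (-18 + 120 + 204*(-1*7)) + 9032 = (-18 + 120 + 204*(-7)) + 9032 = (-18 + 120 - 1428) + 9032 = -1326 + 9032 = 7706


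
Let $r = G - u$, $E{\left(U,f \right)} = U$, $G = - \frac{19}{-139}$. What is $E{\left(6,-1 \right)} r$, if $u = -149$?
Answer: $\frac{124380}{139} \approx 894.82$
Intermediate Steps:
$G = \frac{19}{139}$ ($G = \left(-19\right) \left(- \frac{1}{139}\right) = \frac{19}{139} \approx 0.13669$)
$r = \frac{20730}{139}$ ($r = \frac{19}{139} - -149 = \frac{19}{139} + 149 = \frac{20730}{139} \approx 149.14$)
$E{\left(6,-1 \right)} r = 6 \cdot \frac{20730}{139} = \frac{124380}{139}$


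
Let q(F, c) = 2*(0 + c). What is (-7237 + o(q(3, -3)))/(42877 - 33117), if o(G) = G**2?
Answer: -7201/9760 ≈ -0.73781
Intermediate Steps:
q(F, c) = 2*c
(-7237 + o(q(3, -3)))/(42877 - 33117) = (-7237 + (2*(-3))**2)/(42877 - 33117) = (-7237 + (-6)**2)/9760 = (-7237 + 36)*(1/9760) = -7201*1/9760 = -7201/9760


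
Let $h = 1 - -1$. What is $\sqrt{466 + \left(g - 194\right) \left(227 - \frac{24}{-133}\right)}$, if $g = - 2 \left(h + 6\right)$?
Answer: $\frac{2 i \sqrt{4263581}}{19} \approx 217.35 i$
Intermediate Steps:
$h = 2$ ($h = 1 + 1 = 2$)
$g = -16$ ($g = - 2 \left(2 + 6\right) = \left(-2\right) 8 = -16$)
$\sqrt{466 + \left(g - 194\right) \left(227 - \frac{24}{-133}\right)} = \sqrt{466 + \left(-16 - 194\right) \left(227 - \frac{24}{-133}\right)} = \sqrt{466 - 210 \left(227 - - \frac{24}{133}\right)} = \sqrt{466 - 210 \left(227 + \frac{24}{133}\right)} = \sqrt{466 - \frac{906450}{19}} = \sqrt{- \frac{897596}{19}} = \frac{2 i \sqrt{4263581}}{19}$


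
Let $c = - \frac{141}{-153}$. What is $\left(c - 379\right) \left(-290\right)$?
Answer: $\frac{5591780}{51} \approx 1.0964 \cdot 10^{5}$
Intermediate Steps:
$c = \frac{47}{51}$ ($c = \left(-141\right) \left(- \frac{1}{153}\right) = \frac{47}{51} \approx 0.92157$)
$\left(c - 379\right) \left(-290\right) = \left(\frac{47}{51} - 379\right) \left(-290\right) = \left(- \frac{19282}{51}\right) \left(-290\right) = \frac{5591780}{51}$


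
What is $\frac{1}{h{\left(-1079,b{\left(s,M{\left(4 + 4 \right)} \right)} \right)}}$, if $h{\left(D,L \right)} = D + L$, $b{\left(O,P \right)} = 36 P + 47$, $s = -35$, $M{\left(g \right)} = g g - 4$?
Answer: $\frac{1}{1128} \approx 0.00088653$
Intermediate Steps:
$M{\left(g \right)} = -4 + g^{2}$ ($M{\left(g \right)} = g^{2} - 4 = -4 + g^{2}$)
$b{\left(O,P \right)} = 47 + 36 P$
$\frac{1}{h{\left(-1079,b{\left(s,M{\left(4 + 4 \right)} \right)} \right)}} = \frac{1}{-1079 + \left(47 + 36 \left(-4 + \left(4 + 4\right)^{2}\right)\right)} = \frac{1}{-1079 + \left(47 + 36 \left(-4 + 8^{2}\right)\right)} = \frac{1}{-1079 + \left(47 + 36 \left(-4 + 64\right)\right)} = \frac{1}{-1079 + \left(47 + 36 \cdot 60\right)} = \frac{1}{-1079 + \left(47 + 2160\right)} = \frac{1}{-1079 + 2207} = \frac{1}{1128}$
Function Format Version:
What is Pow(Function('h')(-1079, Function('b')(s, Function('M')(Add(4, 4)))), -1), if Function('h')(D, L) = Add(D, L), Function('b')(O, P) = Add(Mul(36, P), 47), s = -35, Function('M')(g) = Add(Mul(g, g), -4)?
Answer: Rational(1, 1128) ≈ 0.00088653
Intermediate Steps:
Function('M')(g) = Add(-4, Pow(g, 2)) (Function('M')(g) = Add(Pow(g, 2), -4) = Add(-4, Pow(g, 2)))
Function('b')(O, P) = Add(47, Mul(36, P))
Pow(Function('h')(-1079, Function('b')(s, Function('M')(Add(4, 4)))), -1) = Pow(Add(-1079, Add(47, Mul(36, Add(-4, Pow(Add(4, 4), 2))))), -1) = Pow(Add(-1079, Add(47, Mul(36, Add(-4, Pow(8, 2))))), -1) = Pow(Add(-1079, Add(47, Mul(36, Add(-4, 64)))), -1) = Pow(Add(-1079, Add(47, Mul(36, 60))), -1) = Pow(Add(-1079, Add(47, 2160)), -1) = Pow(Add(-1079, 2207), -1) = Pow(1128, -1) = Rational(1, 1128)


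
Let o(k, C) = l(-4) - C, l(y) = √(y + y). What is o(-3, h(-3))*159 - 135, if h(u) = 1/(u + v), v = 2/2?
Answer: -111/2 + 318*I*√2 ≈ -55.5 + 449.72*I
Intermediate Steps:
v = 1 (v = 2*(½) = 1)
l(y) = √2*√y (l(y) = √(2*y) = √2*√y)
h(u) = 1/(1 + u) (h(u) = 1/(u + 1) = 1/(1 + u))
o(k, C) = -C + 2*I*√2 (o(k, C) = √2*√(-4) - C = √2*(2*I) - C = 2*I*√2 - C = -C + 2*I*√2)
o(-3, h(-3))*159 - 135 = (-1/(1 - 3) + 2*I*√2)*159 - 135 = (-1/(-2) + 2*I*√2)*159 - 135 = (-1*(-½) + 2*I*√2)*159 - 135 = (½ + 2*I*√2)*159 - 135 = (159/2 + 318*I*√2) - 135 = -111/2 + 318*I*√2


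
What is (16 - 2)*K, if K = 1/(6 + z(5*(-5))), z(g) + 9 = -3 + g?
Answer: -14/31 ≈ -0.45161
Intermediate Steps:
z(g) = -12 + g (z(g) = -9 + (-3 + g) = -12 + g)
K = -1/31 (K = 1/(6 + (-12 + 5*(-5))) = 1/(6 + (-12 - 25)) = 1/(6 - 37) = 1/(-31) = -1/31 ≈ -0.032258)
(16 - 2)*K = (16 - 2)*(-1/31) = 14*(-1/31) = -14/31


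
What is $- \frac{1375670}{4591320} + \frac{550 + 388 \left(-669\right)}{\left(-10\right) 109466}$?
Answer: $- \frac{7915950829}{125648358780} \approx -0.063001$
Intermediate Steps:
$- \frac{1375670}{4591320} + \frac{550 + 388 \left(-669\right)}{\left(-10\right) 109466} = \left(-1375670\right) \frac{1}{4591320} + \frac{550 - 259572}{-1094660} = - \frac{137567}{459132} - - \frac{129511}{547330} = - \frac{137567}{459132} + \frac{129511}{547330} = - \frac{7915950829}{125648358780}$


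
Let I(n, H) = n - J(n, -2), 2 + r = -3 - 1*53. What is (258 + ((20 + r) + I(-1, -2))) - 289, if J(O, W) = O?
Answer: -69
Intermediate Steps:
r = -58 (r = -2 + (-3 - 1*53) = -2 + (-3 - 53) = -2 - 56 = -58)
I(n, H) = 0 (I(n, H) = n - n = 0)
(258 + ((20 + r) + I(-1, -2))) - 289 = (258 + ((20 - 58) + 0)) - 289 = (258 + (-38 + 0)) - 289 = (258 - 38) - 289 = 220 - 289 = -69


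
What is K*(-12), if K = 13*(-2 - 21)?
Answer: 3588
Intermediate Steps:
K = -299 (K = 13*(-23) = -299)
K*(-12) = -299*(-12) = 3588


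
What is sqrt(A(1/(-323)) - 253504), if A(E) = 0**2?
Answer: 8*I*sqrt(3961) ≈ 503.49*I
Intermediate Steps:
A(E) = 0
sqrt(A(1/(-323)) - 253504) = sqrt(0 - 253504) = sqrt(-253504) = 8*I*sqrt(3961)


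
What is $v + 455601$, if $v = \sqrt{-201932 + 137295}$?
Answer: $455601 + i \sqrt{64637} \approx 4.556 \cdot 10^{5} + 254.24 i$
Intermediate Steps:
$v = i \sqrt{64637}$ ($v = \sqrt{-64637} = i \sqrt{64637} \approx 254.24 i$)
$v + 455601 = i \sqrt{64637} + 455601 = 455601 + i \sqrt{64637}$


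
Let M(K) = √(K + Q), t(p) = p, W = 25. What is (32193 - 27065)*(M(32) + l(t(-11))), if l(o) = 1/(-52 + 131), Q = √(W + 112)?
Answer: 5128/79 + 5128*√(32 + √137) ≈ 33966.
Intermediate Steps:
Q = √137 (Q = √(25 + 112) = √137 ≈ 11.705)
M(K) = √(K + √137)
l(o) = 1/79
(32193 - 27065)*(M(32) + l(t(-11))) = (32193 - 27065)*(√(32 + √137) + 1/79) = 5128*(1/79 + √(32 + √137)) = 5128/79 + 5128*√(32 + √137)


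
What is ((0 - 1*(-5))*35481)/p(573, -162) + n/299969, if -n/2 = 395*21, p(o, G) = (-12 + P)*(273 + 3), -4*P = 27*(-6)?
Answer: 17695167835/786518718 ≈ 22.498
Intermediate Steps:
P = 81/2 (P = -27*(-6)/4 = -1/4*(-162) = 81/2 ≈ 40.500)
p(o, G) = 7866 (p(o, G) = (-12 + 81/2)*(273 + 3) = (57/2)*276 = 7866)
n = -16590 (n = -790*21 = -2*8295 = -16590)
((0 - 1*(-5))*35481)/p(573, -162) + n/299969 = ((0 - 1*(-5))*35481)/7866 - 16590/299969 = ((0 + 5)*35481)*(1/7866) - 16590*1/299969 = (5*35481)*(1/7866) - 16590/299969 = 177405*(1/7866) - 16590/299969 = 59135/2622 - 16590/299969 = 17695167835/786518718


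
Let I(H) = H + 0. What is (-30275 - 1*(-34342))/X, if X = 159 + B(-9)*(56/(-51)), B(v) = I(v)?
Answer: 69139/2871 ≈ 24.082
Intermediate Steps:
I(H) = H
B(v) = v
X = 2871/17 (X = 159 - 504/(-51) = 159 - 504*(-1)/51 = 159 - 9*(-56/51) = 159 + 168/17 = 2871/17 ≈ 168.88)
(-30275 - 1*(-34342))/X = (-30275 - 1*(-34342))/(2871/17) = (-30275 + 34342)*(17/2871) = 4067*(17/2871) = 69139/2871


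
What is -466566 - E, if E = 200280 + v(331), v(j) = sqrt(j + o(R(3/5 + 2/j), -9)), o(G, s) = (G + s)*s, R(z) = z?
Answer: -666846 - sqrt(1113538615)/1655 ≈ -6.6687e+5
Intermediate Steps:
o(G, s) = s*(G + s)
v(j) = sqrt(378/5 + j - 18/j) (v(j) = sqrt(j - 9*((3/5 + 2/j) - 9)) = sqrt(j - 9*(-42/5 + 2/j)) = sqrt(j + (378/5 - 18/j)) = sqrt(378/5 + j - 18/j))
E = 200280 + sqrt(1113538615)/1655 (E = 200280 + sqrt(1890 - 450/331 + 25*331)/5 = 200280 + sqrt(1890 - 450*1/331 + 8275)/5 = 200280 + sqrt(1890 - 450/331 + 8275)/5 = 200280 + sqrt(3364165/331)/5 = 200280 + (sqrt(1113538615)/331)/5 = 200280 + sqrt(1113538615)/1655 ≈ 2.0030e+5)
-466566 - E = -466566 - (200280 + sqrt(1113538615)/1655) = -466566 + (-200280 - sqrt(1113538615)/1655) = -666846 - sqrt(1113538615)/1655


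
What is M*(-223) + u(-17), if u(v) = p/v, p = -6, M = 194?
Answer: -735448/17 ≈ -43262.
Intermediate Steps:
u(v) = -6/v
M*(-223) + u(-17) = 194*(-223) - 6/(-17) = -43262 - 6*(-1/17) = -43262 + 6/17 = -735448/17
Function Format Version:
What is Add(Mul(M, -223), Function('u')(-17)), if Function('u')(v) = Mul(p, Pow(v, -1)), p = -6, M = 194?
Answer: Rational(-735448, 17) ≈ -43262.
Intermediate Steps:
Function('u')(v) = Mul(-6, Pow(v, -1))
Add(Mul(M, -223), Function('u')(-17)) = Add(Mul(194, -223), Mul(-6, Pow(-17, -1))) = Add(-43262, Mul(-6, Rational(-1, 17))) = Add(-43262, Rational(6, 17)) = Rational(-735448, 17)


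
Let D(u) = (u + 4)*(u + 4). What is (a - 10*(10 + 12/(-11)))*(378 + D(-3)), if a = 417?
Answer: 1367053/11 ≈ 1.2428e+5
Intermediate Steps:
D(u) = (4 + u)² (D(u) = (4 + u)*(4 + u) = (4 + u)²)
(a - 10*(10 + 12/(-11)))*(378 + D(-3)) = (417 - 10*(10 + 12/(-11)))*(378 + (4 - 3)²) = (417 - 10*(10 + 12*(-1/11)))*(378 + 1²) = (417 - 10*(10 - 12/11))*(378 + 1) = (417 - 10*98/11)*379 = (417 - 980/11)*379 = (3607/11)*379 = 1367053/11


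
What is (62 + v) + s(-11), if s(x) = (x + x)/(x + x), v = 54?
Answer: 117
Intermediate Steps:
s(x) = 1 (s(x) = (2*x)/((2*x)) = (2*x)*(1/(2*x)) = 1)
(62 + v) + s(-11) = (62 + 54) + 1 = 116 + 1 = 117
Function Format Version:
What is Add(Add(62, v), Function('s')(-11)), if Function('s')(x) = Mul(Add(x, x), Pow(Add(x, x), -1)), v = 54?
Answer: 117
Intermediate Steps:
Function('s')(x) = 1 (Function('s')(x) = Mul(Mul(2, x), Pow(Mul(2, x), -1)) = Mul(Mul(2, x), Mul(Rational(1, 2), Pow(x, -1))) = 1)
Add(Add(62, v), Function('s')(-11)) = Add(Add(62, 54), 1) = Add(116, 1) = 117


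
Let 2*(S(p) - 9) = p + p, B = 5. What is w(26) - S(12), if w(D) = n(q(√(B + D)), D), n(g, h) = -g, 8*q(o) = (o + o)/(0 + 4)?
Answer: -21 - √31/16 ≈ -21.348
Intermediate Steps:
S(p) = 9 + p (S(p) = 9 + (p + p)/2 = 9 + (2*p)/2 = 9 + p)
q(o) = o/16 (q(o) = ((o + o)/(0 + 4))/8 = ((2*o)/4)/8 = ((2*o)*(¼))/8 = (o/2)/8 = o/16)
w(D) = -√(5 + D)/16
w(26) - S(12) = -√(5 + 26)/16 - (9 + 12) = -√31/16 - 1*21 = -√31/16 - 21 = -21 - √31/16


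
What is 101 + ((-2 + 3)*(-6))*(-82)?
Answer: 593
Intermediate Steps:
101 + ((-2 + 3)*(-6))*(-82) = 101 + (1*(-6))*(-82) = 101 - 6*(-82) = 101 + 492 = 593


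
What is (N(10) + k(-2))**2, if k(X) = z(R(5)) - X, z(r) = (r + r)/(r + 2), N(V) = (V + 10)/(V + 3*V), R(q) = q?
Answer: 3025/196 ≈ 15.434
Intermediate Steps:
N(V) = (10 + V)/(4*V) (N(V) = (10 + V)/((4*V)) = (10 + V)*(1/(4*V)) = (10 + V)/(4*V))
z(r) = 2*r/(2 + r) (z(r) = (2*r)/(2 + r) = 2*r/(2 + r))
k(X) = 10/7 - X (k(X) = 2*5/(2 + 5) - X = 2*5/7 - X = 2*5*(1/7) - X = 10/7 - X)
(N(10) + k(-2))**2 = ((1/4)*(10 + 10)/10 + (10/7 - 1*(-2)))**2 = ((1/4)*(1/10)*20 + (10/7 + 2))**2 = (1/2 + 24/7)**2 = (55/14)**2 = 3025/196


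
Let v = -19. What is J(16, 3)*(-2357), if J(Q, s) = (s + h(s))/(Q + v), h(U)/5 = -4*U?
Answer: -44783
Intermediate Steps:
h(U) = -20*U (h(U) = 5*(-4*U) = -20*U)
J(Q, s) = -19*s/(-19 + Q) (J(Q, s) = (s - 20*s)/(Q - 19) = (-19*s)/(-19 + Q) = -19*s/(-19 + Q))
J(16, 3)*(-2357) = -19*3/(-19 + 16)*(-2357) = -19*3/(-3)*(-2357) = -19*3*(-1/3)*(-2357) = 19*(-2357) = -44783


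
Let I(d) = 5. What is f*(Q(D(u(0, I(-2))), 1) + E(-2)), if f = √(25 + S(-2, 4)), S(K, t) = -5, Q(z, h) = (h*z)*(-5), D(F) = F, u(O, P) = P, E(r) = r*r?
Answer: -42*√5 ≈ -93.915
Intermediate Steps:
E(r) = r²
Q(z, h) = -5*h*z
f = 2*√5 (f = √(25 - 5) = √20 = 2*√5 ≈ 4.4721)
f*(Q(D(u(0, I(-2))), 1) + E(-2)) = (2*√5)*(-5*1*5 + (-2)²) = (2*√5)*(-25 + 4) = (2*√5)*(-21) = -42*√5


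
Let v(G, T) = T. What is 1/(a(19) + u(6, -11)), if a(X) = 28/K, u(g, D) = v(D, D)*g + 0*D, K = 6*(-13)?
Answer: -39/2588 ≈ -0.015070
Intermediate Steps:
K = -78
u(g, D) = D*g (u(g, D) = D*g + 0*D = D*g + 0 = D*g)
a(X) = -14/39 (a(X) = 28/(-78) = 28*(-1/78) = -14/39)
1/(a(19) + u(6, -11)) = 1/(-14/39 - 11*6) = 1/(-14/39 - 66) = 1/(-2588/39) = -39/2588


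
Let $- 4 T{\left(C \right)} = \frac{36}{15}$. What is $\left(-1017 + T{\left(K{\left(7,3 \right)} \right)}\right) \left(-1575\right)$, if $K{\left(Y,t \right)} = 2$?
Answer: $1602720$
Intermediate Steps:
$T{\left(C \right)} = - \frac{3}{5}$ ($T{\left(C \right)} = - \frac{36 \cdot \frac{1}{15}}{4} = \left(- \frac{1}{4}\right) \frac{12}{5} = - \frac{3}{5}$)
$\left(-1017 + T{\left(K{\left(7,3 \right)} \right)}\right) \left(-1575\right) = \left(-1017 - \frac{3}{5}\right) \left(-1575\right) = \left(- \frac{5088}{5}\right) \left(-1575\right) = 1602720$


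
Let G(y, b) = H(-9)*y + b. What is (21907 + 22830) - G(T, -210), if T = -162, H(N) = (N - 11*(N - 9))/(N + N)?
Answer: 43246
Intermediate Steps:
H(N) = (99 - 10*N)/(2*N) (H(N) = (N - 11*(-9 + N))/((2*N)) = (N + (99 - 11*N))*(1/(2*N)) = (99 - 10*N)*(1/(2*N)) = (99 - 10*N)/(2*N))
G(y, b) = b - 21*y/2 (G(y, b) = (-5 + (99/2)/(-9))*y + b = (-5 + (99/2)*(-⅑))*y + b = (-5 - 11/2)*y + b = -21*y/2 + b = b - 21*y/2)
(21907 + 22830) - G(T, -210) = (21907 + 22830) - (-210 - 21/2*(-162)) = 44737 - (-210 + 1701) = 44737 - 1*1491 = 44737 - 1491 = 43246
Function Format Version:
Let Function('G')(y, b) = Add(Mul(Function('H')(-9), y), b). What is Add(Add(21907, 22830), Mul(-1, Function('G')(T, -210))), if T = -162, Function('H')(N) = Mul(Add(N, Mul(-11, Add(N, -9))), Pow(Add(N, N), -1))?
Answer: 43246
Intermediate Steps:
Function('H')(N) = Mul(Rational(1, 2), Pow(N, -1), Add(99, Mul(-10, N))) (Function('H')(N) = Mul(Add(N, Mul(-11, Add(-9, N))), Pow(Mul(2, N), -1)) = Mul(Add(N, Add(99, Mul(-11, N))), Mul(Rational(1, 2), Pow(N, -1))) = Mul(Add(99, Mul(-10, N)), Mul(Rational(1, 2), Pow(N, -1))) = Mul(Rational(1, 2), Pow(N, -1), Add(99, Mul(-10, N))))
Function('G')(y, b) = Add(b, Mul(Rational(-21, 2), y)) (Function('G')(y, b) = Add(Mul(Add(-5, Mul(Rational(99, 2), Pow(-9, -1))), y), b) = Add(Mul(Add(-5, Mul(Rational(99, 2), Rational(-1, 9))), y), b) = Add(Mul(Add(-5, Rational(-11, 2)), y), b) = Add(Mul(Rational(-21, 2), y), b) = Add(b, Mul(Rational(-21, 2), y)))
Add(Add(21907, 22830), Mul(-1, Function('G')(T, -210))) = Add(Add(21907, 22830), Mul(-1, Add(-210, Mul(Rational(-21, 2), -162)))) = Add(44737, Mul(-1, Add(-210, 1701))) = Add(44737, Mul(-1, 1491)) = Add(44737, -1491) = 43246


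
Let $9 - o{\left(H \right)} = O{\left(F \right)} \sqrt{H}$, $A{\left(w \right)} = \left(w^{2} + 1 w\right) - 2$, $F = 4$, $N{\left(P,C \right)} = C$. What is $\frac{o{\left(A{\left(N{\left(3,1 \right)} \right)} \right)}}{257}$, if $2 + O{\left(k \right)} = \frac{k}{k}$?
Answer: $\frac{9}{257} \approx 0.035019$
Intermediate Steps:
$A{\left(w \right)} = -2 + w + w^{2}$ ($A{\left(w \right)} = \left(w^{2} + w\right) - 2 = \left(w + w^{2}\right) - 2 = -2 + w + w^{2}$)
$O{\left(k \right)} = -1$ ($O{\left(k \right)} = -2 + \frac{k}{k} = -2 + 1 = -1$)
$o{\left(H \right)} = 9 + \sqrt{H}$ ($o{\left(H \right)} = 9 - - \sqrt{H} = 9 + \sqrt{H}$)
$\frac{o{\left(A{\left(N{\left(3,1 \right)} \right)} \right)}}{257} = \frac{9 + \sqrt{-2 + 1 + 1^{2}}}{257} = \left(9 + \sqrt{-2 + 1 + 1}\right) \frac{1}{257} = \left(9 + \sqrt{0}\right) \frac{1}{257} = \left(9 + 0\right) \frac{1}{257} = 9 \cdot \frac{1}{257} = \frac{9}{257}$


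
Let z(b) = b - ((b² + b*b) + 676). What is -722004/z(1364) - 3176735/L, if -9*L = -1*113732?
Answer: -1660682256063/6611212727 ≈ -251.19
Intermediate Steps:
L = 113732/9 (L = -(-1)*113732/9 = -⅑*(-113732) = 113732/9 ≈ 12637.)
z(b) = -676 + b - 2*b² (z(b) = b - ((b² + b²) + 676) = b - (2*b² + 676) = b - (676 + 2*b²) = b + (-676 - 2*b²) = -676 + b - 2*b²)
-722004/z(1364) - 3176735/L = -722004/(-676 + 1364 - 2*1364²) - 3176735/113732/9 = -722004/(-676 + 1364 - 2*1860496) - 3176735*9/113732 = -722004/(-676 + 1364 - 3720992) - 28590615/113732 = -722004/(-3720304) - 28590615/113732 = -722004*(-1/3720304) - 28590615/113732 = 180501/930076 - 28590615/113732 = -1660682256063/6611212727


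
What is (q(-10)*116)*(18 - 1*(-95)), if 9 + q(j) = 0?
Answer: -117972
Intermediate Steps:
q(j) = -9 (q(j) = -9 + 0 = -9)
(q(-10)*116)*(18 - 1*(-95)) = (-9*116)*(18 - 1*(-95)) = -1044*(18 + 95) = -1044*113 = -117972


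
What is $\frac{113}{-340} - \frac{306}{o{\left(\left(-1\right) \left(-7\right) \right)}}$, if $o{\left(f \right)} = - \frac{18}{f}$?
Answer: $\frac{40347}{340} \approx 118.67$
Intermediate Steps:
$\frac{113}{-340} - \frac{306}{o{\left(\left(-1\right) \left(-7\right) \right)}} = \frac{113}{-340} - \frac{306}{\left(-18\right) \frac{1}{\left(-1\right) \left(-7\right)}} = 113 \left(- \frac{1}{340}\right) - \frac{306}{\left(-18\right) \frac{1}{7}} = - \frac{113}{340} - \frac{306}{\left(-18\right) \frac{1}{7}} = - \frac{113}{340} - \frac{306}{- \frac{18}{7}} = - \frac{113}{340} - -119 = - \frac{113}{340} + 119 = \frac{40347}{340}$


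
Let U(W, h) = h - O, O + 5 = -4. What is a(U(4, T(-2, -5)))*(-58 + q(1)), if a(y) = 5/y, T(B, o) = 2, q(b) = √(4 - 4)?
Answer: -290/11 ≈ -26.364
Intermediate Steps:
O = -9 (O = -5 - 4 = -9)
q(b) = 0 (q(b) = √0 = 0)
U(W, h) = 9 + h (U(W, h) = h - 1*(-9) = h + 9 = 9 + h)
a(U(4, T(-2, -5)))*(-58 + q(1)) = (5/(9 + 2))*(-58 + 0) = (5/11)*(-58) = -290/11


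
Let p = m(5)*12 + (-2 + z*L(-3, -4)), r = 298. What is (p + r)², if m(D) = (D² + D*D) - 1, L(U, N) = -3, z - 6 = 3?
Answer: 734449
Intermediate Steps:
z = 9 (z = 6 + 3 = 9)
m(D) = -1 + 2*D² (m(D) = (D² + D²) - 1 = 2*D² - 1 = -1 + 2*D²)
p = 559 (p = (-1 + 2*5²)*12 + (-2 + 9*(-3)) = (-1 + 2*25)*12 + (-2 - 27) = (-1 + 50)*12 - 29 = 49*12 - 29 = 588 - 29 = 559)
(p + r)² = (559 + 298)² = 857² = 734449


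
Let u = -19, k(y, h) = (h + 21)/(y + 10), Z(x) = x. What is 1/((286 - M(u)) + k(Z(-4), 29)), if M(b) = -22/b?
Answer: 57/16711 ≈ 0.0034109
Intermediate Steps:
k(y, h) = (21 + h)/(10 + y)
1/((286 - M(u)) + k(Z(-4), 29)) = 1/((286 - (-22)/(-19)) + (21 + 29)/(10 - 4)) = 1/((286 - (-22)*(-1)/19) + 50/6) = 1/((286 - 1*22/19) + (⅙)*50) = 1/((286 - 22/19) + 25/3) = 1/(5412/19 + 25/3) = 1/(16711/57) = 57/16711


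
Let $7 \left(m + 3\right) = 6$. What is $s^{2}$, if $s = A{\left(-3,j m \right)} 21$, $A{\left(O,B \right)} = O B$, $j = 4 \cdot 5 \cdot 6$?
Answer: $262440000$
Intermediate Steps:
$m = - \frac{15}{7}$ ($m = -3 + \frac{1}{7} \cdot 6 = -3 + \frac{6}{7} = - \frac{15}{7} \approx -2.1429$)
$j = 120$ ($j = 20 \cdot 6 = 120$)
$A{\left(O,B \right)} = B O$
$s = 16200$ ($s = 120 \left(- \frac{15}{7}\right) \left(-3\right) 21 = \left(- \frac{1800}{7}\right) \left(-3\right) 21 = \frac{5400}{7} \cdot 21 = 16200$)
$s^{2} = 16200^{2} = 262440000$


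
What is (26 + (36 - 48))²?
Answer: 196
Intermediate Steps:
(26 + (36 - 48))² = (26 - 12)² = 14² = 196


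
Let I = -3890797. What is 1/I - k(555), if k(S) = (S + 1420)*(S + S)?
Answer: -8529599723251/3890797 ≈ -2.1922e+6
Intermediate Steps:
k(S) = 2*S*(1420 + S) (k(S) = (1420 + S)*(2*S) = 2*S*(1420 + S))
1/I - k(555) = 1/(-3890797) - 2*555*(1420 + 555) = -1/3890797 - 2*555*1975 = -1/3890797 - 1*2192250 = -1/3890797 - 2192250 = -8529599723251/3890797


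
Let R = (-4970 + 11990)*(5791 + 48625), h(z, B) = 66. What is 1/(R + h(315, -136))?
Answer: 1/382000386 ≈ 2.6178e-9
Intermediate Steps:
R = 382000320 (R = 7020*54416 = 382000320)
1/(R + h(315, -136)) = 1/(382000320 + 66) = 1/382000386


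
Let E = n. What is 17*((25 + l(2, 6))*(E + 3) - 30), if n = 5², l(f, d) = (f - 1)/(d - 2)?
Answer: 11509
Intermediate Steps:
l(f, d) = (-1 + f)/(-2 + d)
n = 25
E = 25
17*((25 + l(2, 6))*(E + 3) - 30) = 17*((25 + (-1 + 2)/(-2 + 6))*(25 + 3) - 30) = 17*((25 + 1/4)*28 - 30) = 17*((25 + (¼)*1)*28 - 30) = 17*((25 + ¼)*28 - 30) = 17*((101/4)*28 - 30) = 17*(707 - 30) = 17*677 = 11509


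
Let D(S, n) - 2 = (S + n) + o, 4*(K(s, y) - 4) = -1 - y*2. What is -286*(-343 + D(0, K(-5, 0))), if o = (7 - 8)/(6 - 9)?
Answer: 578149/6 ≈ 96358.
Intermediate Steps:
o = ⅓ (o = -1/(-3) = -1*(-⅓) = ⅓ ≈ 0.33333)
K(s, y) = 15/4 - y/2 (K(s, y) = 4 + (-1 - y*2)/4 = 4 + (-1 - 2*y)/4 = 4 + (-¼ - y/2) = 15/4 - y/2)
D(S, n) = 7/3 + S + n (D(S, n) = 2 + ((S + n) + ⅓) = 2 + (⅓ + S + n) = 7/3 + S + n)
-286*(-343 + D(0, K(-5, 0))) = -286*(-343 + (7/3 + 0 + (15/4 - ½*0))) = -286*(-343 + (7/3 + 0 + (15/4 + 0))) = -286*(-343 + (7/3 + 0 + 15/4)) = -286*(-343 + 73/12) = -286*(-4043/12) = 578149/6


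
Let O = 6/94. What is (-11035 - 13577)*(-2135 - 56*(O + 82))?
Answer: 7785686244/47 ≈ 1.6565e+8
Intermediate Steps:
O = 3/47 (O = 6*(1/94) = 3/47 ≈ 0.063830)
(-11035 - 13577)*(-2135 - 56*(O + 82)) = (-11035 - 13577)*(-2135 - 56*(3/47 + 82)) = -24612*(-2135 - 56*3857/47) = -24612*(-2135 - 215992/47) = -24612*(-316337/47) = 7785686244/47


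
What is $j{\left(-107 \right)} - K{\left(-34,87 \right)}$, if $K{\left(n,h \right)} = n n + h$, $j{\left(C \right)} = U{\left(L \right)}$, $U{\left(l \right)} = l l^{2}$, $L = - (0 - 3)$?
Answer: $-1216$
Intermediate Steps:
$L = 3$ ($L = \left(-1\right) \left(-3\right) = 3$)
$U{\left(l \right)} = l^{3}$
$j{\left(C \right)} = 27$ ($j{\left(C \right)} = 3^{3} = 27$)
$K{\left(n,h \right)} = h + n^{2}$ ($K{\left(n,h \right)} = n^{2} + h = h + n^{2}$)
$j{\left(-107 \right)} - K{\left(-34,87 \right)} = 27 - \left(87 + \left(-34\right)^{2}\right) = 27 - \left(87 + 1156\right) = 27 - 1243 = -1216$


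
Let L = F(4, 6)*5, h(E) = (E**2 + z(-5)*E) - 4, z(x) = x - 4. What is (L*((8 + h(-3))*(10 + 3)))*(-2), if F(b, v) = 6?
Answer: -31200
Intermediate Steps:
z(x) = -4 + x
h(E) = -4 + E**2 - 9*E (h(E) = (E**2 + (-4 - 5)*E) - 4 = (E**2 - 9*E) - 4 = -4 + E**2 - 9*E)
L = 30 (L = 6*5 = 30)
(L*((8 + h(-3))*(10 + 3)))*(-2) = (30*((8 + (-4 + (-3)**2 - 9*(-3)))*(10 + 3)))*(-2) = (30*((8 + (-4 + 9 + 27))*13))*(-2) = (30*((8 + 32)*13))*(-2) = (30*(40*13))*(-2) = (30*520)*(-2) = 15600*(-2) = -31200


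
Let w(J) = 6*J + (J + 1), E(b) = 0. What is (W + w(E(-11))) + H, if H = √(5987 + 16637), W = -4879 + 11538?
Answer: 6660 + 4*√1414 ≈ 6810.4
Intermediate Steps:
W = 6659
H = 4*√1414 (H = √22624 = 4*√1414 ≈ 150.41)
w(J) = 1 + 7*J (w(J) = 6*J + (1 + J) = 1 + 7*J)
(W + w(E(-11))) + H = (6659 + (1 + 7*0)) + 4*√1414 = (6659 + (1 + 0)) + 4*√1414 = (6659 + 1) + 4*√1414 = 6660 + 4*√1414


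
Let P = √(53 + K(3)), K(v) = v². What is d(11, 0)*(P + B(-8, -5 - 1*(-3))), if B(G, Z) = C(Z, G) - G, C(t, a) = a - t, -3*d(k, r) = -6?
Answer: 4 + 2*√62 ≈ 19.748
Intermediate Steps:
d(k, r) = 2 (d(k, r) = -⅓*(-6) = 2)
B(G, Z) = -Z (B(G, Z) = (G - Z) - G = -Z)
P = √62 (P = √(53 + 3²) = √(53 + 9) = √62 ≈ 7.8740)
d(11, 0)*(P + B(-8, -5 - 1*(-3))) = 2*(√62 - (-5 - 1*(-3))) = 2*(√62 - (-5 + 3)) = 2*(√62 - 1*(-2)) = 2*(√62 + 2) = 2*(2 + √62) = 4 + 2*√62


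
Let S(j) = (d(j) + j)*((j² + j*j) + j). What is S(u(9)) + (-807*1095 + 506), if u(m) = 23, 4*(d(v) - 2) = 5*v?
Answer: -3300221/4 ≈ -8.2506e+5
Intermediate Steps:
d(v) = 2 + 5*v/4 (d(v) = 2 + (5*v)/4 = 2 + 5*v/4)
S(j) = (2 + 9*j/4)*(j + 2*j²) (S(j) = ((2 + 5*j/4) + j)*((j² + j*j) + j) = (2 + 9*j/4)*((j² + j²) + j) = (2 + 9*j/4)*(2*j² + j) = (2 + 9*j/4)*(j + 2*j²))
S(u(9)) + (-807*1095 + 506) = (¼)*23*(8 + 18*23² + 25*23) + (-807*1095 + 506) = (¼)*23*(8 + 18*529 + 575) + (-883665 + 506) = (¼)*23*(8 + 9522 + 575) - 883159 = (¼)*23*10105 - 883159 = 232415/4 - 883159 = -3300221/4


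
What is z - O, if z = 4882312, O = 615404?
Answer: 4266908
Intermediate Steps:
z - O = 4882312 - 1*615404 = 4882312 - 615404 = 4266908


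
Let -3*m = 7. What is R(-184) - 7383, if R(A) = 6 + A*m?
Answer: -20843/3 ≈ -6947.7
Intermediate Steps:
m = -7/3 (m = -⅓*7 = -7/3 ≈ -2.3333)
R(A) = 6 - 7*A/3 (R(A) = 6 + A*(-7/3) = 6 - 7*A/3)
R(-184) - 7383 = (6 - 7/3*(-184)) - 7383 = (6 + 1288/3) - 7383 = 1306/3 - 7383 = -20843/3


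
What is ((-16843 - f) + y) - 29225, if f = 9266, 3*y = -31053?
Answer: -65685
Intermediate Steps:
y = -10351 (y = (1/3)*(-31053) = -10351)
((-16843 - f) + y) - 29225 = ((-16843 - 1*9266) - 10351) - 29225 = ((-16843 - 9266) - 10351) - 29225 = (-26109 - 10351) - 29225 = -36460 - 29225 = -65685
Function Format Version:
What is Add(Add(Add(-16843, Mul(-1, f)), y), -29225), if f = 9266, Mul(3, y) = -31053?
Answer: -65685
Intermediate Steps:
y = -10351 (y = Mul(Rational(1, 3), -31053) = -10351)
Add(Add(Add(-16843, Mul(-1, f)), y), -29225) = Add(Add(Add(-16843, Mul(-1, 9266)), -10351), -29225) = Add(Add(Add(-16843, -9266), -10351), -29225) = Add(Add(-26109, -10351), -29225) = Add(-36460, -29225) = -65685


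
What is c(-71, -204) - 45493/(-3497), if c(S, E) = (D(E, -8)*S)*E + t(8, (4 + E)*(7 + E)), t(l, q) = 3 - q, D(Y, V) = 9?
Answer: 318129116/3497 ≈ 90972.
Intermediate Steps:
c(S, E) = 3 - (4 + E)*(7 + E) + 9*E*S (c(S, E) = (9*S)*E + (3 - (4 + E)*(7 + E)) = 9*E*S + (3 - (4 + E)*(7 + E)) = 3 - (4 + E)*(7 + E) + 9*E*S)
c(-71, -204) - 45493/(-3497) = (-25 - 1*(-204)**2 - 11*(-204) + 9*(-204)*(-71)) - 45493/(-3497) = (-25 - 1*41616 + 2244 + 130356) - 45493*(-1/3497) = (-25 - 41616 + 2244 + 130356) + 45493/3497 = 90959 + 45493/3497 = 318129116/3497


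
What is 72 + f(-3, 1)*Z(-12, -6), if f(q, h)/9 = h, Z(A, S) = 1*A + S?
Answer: -90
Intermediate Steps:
Z(A, S) = A + S
f(q, h) = 9*h
72 + f(-3, 1)*Z(-12, -6) = 72 + (9*1)*(-12 - 6) = 72 + 9*(-18) = 72 - 162 = -90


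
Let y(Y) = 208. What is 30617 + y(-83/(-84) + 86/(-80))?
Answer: 30825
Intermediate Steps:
30617 + y(-83/(-84) + 86/(-80)) = 30617 + 208 = 30825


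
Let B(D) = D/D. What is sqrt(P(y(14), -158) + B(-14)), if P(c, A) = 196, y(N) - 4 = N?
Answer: sqrt(197) ≈ 14.036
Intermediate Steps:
y(N) = 4 + N
B(D) = 1
sqrt(P(y(14), -158) + B(-14)) = sqrt(196 + 1) = sqrt(197)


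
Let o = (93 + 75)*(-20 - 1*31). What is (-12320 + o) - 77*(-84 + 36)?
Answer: -17192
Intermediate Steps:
o = -8568 (o = 168*(-20 - 31) = 168*(-51) = -8568)
(-12320 + o) - 77*(-84 + 36) = (-12320 - 8568) - 77*(-84 + 36) = -20888 - 77*(-48) = -20888 + 3696 = -17192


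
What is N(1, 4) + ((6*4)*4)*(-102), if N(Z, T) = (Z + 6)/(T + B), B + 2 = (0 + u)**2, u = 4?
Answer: -176249/18 ≈ -9791.6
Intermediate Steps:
B = 14 (B = -2 + (0 + 4)**2 = -2 + 4**2 = -2 + 16 = 14)
N(Z, T) = (6 + Z)/(14 + T) (N(Z, T) = (Z + 6)/(T + 14) = (6 + Z)/(14 + T))
N(1, 4) + ((6*4)*4)*(-102) = (6 + 1)/(14 + 4) + ((6*4)*4)*(-102) = 7/18 + (24*4)*(-102) = (1/18)*7 + 96*(-102) = 7/18 - 9792 = -176249/18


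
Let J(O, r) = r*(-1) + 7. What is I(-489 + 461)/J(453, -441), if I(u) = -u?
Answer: 1/16 ≈ 0.062500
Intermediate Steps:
J(O, r) = 7 - r (J(O, r) = -r + 7 = 7 - r)
I(-489 + 461)/J(453, -441) = (-(-489 + 461))/(7 - 1*(-441)) = (-1*(-28))/(7 + 441) = 28/448 = 28*(1/448) = 1/16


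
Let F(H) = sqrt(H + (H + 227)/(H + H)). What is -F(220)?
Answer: -sqrt(10697170)/220 ≈ -14.867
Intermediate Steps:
F(H) = sqrt(H + (227 + H)/(2*H)) (F(H) = sqrt(H + (227 + H)/((2*H))) = sqrt(H + (227 + H)*(1/(2*H))) = sqrt(H + (227 + H)/(2*H)))
-F(220) = -sqrt(2 + 4*220 + 454/220)/2 = -sqrt(2 + 880 + 454*(1/220))/2 = -sqrt(2 + 880 + 227/110)/2 = -sqrt(97247/110)/2 = -sqrt(10697170)/110/2 = -sqrt(10697170)/220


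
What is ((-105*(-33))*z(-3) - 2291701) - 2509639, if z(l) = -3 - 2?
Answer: -4818665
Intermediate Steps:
z(l) = -5
((-105*(-33))*z(-3) - 2291701) - 2509639 = (-105*(-33)*(-5) - 2291701) - 2509639 = (3465*(-5) - 2291701) - 2509639 = (-17325 - 2291701) - 2509639 = -2309026 - 2509639 = -4818665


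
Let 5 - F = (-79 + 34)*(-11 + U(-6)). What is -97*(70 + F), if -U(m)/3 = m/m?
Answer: 53835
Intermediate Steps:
U(m) = -3 (U(m) = -3*m/m = -3*1 = -3)
F = -625 (F = 5 - (-79 + 34)*(-11 - 3) = 5 - (-45)*(-14) = 5 - 1*630 = 5 - 630 = -625)
-97*(70 + F) = -97*(70 - 625) = -97*(-555) = 53835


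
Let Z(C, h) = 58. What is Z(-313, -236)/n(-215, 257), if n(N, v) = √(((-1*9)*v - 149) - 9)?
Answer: -58*I*√2471/2471 ≈ -1.1668*I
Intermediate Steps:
n(N, v) = √(-158 - 9*v) (n(N, v) = √((-9*v - 149) - 9) = √((-149 - 9*v) - 9) = √(-158 - 9*v))
Z(-313, -236)/n(-215, 257) = 58/(√(-158 - 9*257)) = 58/(√(-158 - 2313)) = 58/(√(-2471)) = 58/((I*√2471)) = 58*(-I*√2471/2471) = -58*I*√2471/2471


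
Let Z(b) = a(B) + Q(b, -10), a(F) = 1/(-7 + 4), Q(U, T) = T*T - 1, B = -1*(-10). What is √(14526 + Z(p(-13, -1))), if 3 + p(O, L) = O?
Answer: √131622/3 ≈ 120.93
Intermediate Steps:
B = 10
Q(U, T) = -1 + T² (Q(U, T) = T² - 1 = -1 + T²)
p(O, L) = -3 + O
a(F) = -⅓ (a(F) = 1/(-3) = -⅓)
Z(b) = 296/3 (Z(b) = -⅓ + (-1 + (-10)²) = -⅓ + (-1 + 100) = -⅓ + 99 = 296/3)
√(14526 + Z(p(-13, -1))) = √(14526 + 296/3) = √(43874/3) = √131622/3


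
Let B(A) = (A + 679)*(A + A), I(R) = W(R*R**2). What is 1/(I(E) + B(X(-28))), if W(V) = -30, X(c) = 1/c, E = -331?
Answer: -392/30771 ≈ -0.012739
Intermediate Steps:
I(R) = -30
B(A) = 2*A*(679 + A) (B(A) = (679 + A)*(2*A) = 2*A*(679 + A))
1/(I(E) + B(X(-28))) = 1/(-30 + 2*(679 + 1/(-28))/(-28)) = 1/(-30 + 2*(-1/28)*(679 - 1/28)) = 1/(-30 + 2*(-1/28)*(19011/28)) = 1/(-30 - 19011/392) = 1/(-30771/392) = -392/30771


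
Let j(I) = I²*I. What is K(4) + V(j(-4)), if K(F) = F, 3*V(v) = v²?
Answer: 4108/3 ≈ 1369.3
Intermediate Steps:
j(I) = I³
V(v) = v²/3
K(4) + V(j(-4)) = 4 + ((-4)³)²/3 = 4 + (⅓)*(-64)² = 4 + (⅓)*4096 = 4 + 4096/3 = 4108/3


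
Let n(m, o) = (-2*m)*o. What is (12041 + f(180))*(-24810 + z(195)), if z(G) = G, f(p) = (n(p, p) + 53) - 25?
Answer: 1297973565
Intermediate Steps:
n(m, o) = -2*m*o
f(p) = 28 - 2*p**2 (f(p) = (-2*p*p + 53) - 25 = (-2*p**2 + 53) - 25 = (53 - 2*p**2) - 25 = 28 - 2*p**2)
(12041 + f(180))*(-24810 + z(195)) = (12041 + (28 - 2*180**2))*(-24810 + 195) = (12041 + (28 - 2*32400))*(-24615) = (12041 + (28 - 64800))*(-24615) = (12041 - 64772)*(-24615) = -52731*(-24615) = 1297973565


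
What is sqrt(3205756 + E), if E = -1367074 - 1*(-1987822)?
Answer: 22*sqrt(7906) ≈ 1956.1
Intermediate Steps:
E = 620748 (E = -1367074 + 1987822 = 620748)
sqrt(3205756 + E) = sqrt(3205756 + 620748) = sqrt(3826504) = 22*sqrt(7906)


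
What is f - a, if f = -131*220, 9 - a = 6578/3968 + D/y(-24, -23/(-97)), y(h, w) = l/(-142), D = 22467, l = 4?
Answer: -1639589191/1984 ≈ -8.2641e+5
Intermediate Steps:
y(h, w) = -2/71 (y(h, w) = 4/(-142) = 4*(-1/142) = -2/71)
a = 1582410311/1984 (a = 9 - (6578/3968 + 22467/(-2/71)) = 9 - (6578*(1/3968) + 22467*(-71/2)) = 9 - (3289/1984 - 1595157/2) = 9 - 1*(-1582392455/1984) = 9 + 1582392455/1984 = 1582410311/1984 ≈ 7.9759e+5)
f = -28820
f - a = -28820 - 1*1582410311/1984 = -28820 - 1582410311/1984 = -1639589191/1984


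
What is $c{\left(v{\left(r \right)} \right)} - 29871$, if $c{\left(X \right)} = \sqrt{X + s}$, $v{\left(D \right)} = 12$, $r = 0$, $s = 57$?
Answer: $-29871 + \sqrt{69} \approx -29863.0$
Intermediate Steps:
$c{\left(X \right)} = \sqrt{57 + X}$ ($c{\left(X \right)} = \sqrt{X + 57} = \sqrt{57 + X}$)
$c{\left(v{\left(r \right)} \right)} - 29871 = \sqrt{57 + 12} - 29871 = \sqrt{69} - 29871 = -29871 + \sqrt{69}$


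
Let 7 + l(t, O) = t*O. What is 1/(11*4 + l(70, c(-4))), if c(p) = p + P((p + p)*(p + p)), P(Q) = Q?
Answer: 1/4237 ≈ 0.00023602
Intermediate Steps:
c(p) = p + 4*p² (c(p) = p + (p + p)*(p + p) = p + (2*p)*(2*p) = p + 4*p²)
l(t, O) = -7 + O*t (l(t, O) = -7 + t*O = -7 + O*t)
1/(11*4 + l(70, c(-4))) = 1/(11*4 + (-7 - 4*(1 + 4*(-4))*70)) = 1/(44 + (-7 - 4*(1 - 16)*70)) = 1/(44 + (-7 - 4*(-15)*70)) = 1/(44 + (-7 + 60*70)) = 1/(44 + (-7 + 4200)) = 1/(44 + 4193) = 1/4237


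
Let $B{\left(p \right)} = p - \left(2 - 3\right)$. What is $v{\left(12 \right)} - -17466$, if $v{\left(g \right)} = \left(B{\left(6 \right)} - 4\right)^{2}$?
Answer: $17475$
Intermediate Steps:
$B{\left(p \right)} = 1 + p$ ($B{\left(p \right)} = p - \left(2 - 3\right) = p - -1 = p + 1 = 1 + p$)
$v{\left(g \right)} = 9$ ($v{\left(g \right)} = \left(\left(1 + 6\right) - 4\right)^{2} = \left(7 - 4\right)^{2} = 3^{2} = 9$)
$v{\left(12 \right)} - -17466 = 9 - -17466 = 9 + 17466 = 17475$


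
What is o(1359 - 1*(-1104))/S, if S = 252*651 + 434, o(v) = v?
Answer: 2463/164486 ≈ 0.014974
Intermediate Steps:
S = 164486 (S = 164052 + 434 = 164486)
o(1359 - 1*(-1104))/S = (1359 - 1*(-1104))/164486 = (1359 + 1104)*(1/164486) = 2463*(1/164486) = 2463/164486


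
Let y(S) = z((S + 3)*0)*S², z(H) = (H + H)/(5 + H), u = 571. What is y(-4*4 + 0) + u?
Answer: 571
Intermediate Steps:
z(H) = 2*H/(5 + H) (z(H) = (2*H)/(5 + H) = 2*H/(5 + H))
y(S) = 0 (y(S) = (2*((S + 3)*0)/(5 + (S + 3)*0))*S² = (2*((3 + S)*0)/(5 + (3 + S)*0))*S² = (2*0/(5 + 0))*S² = (2*0/5)*S² = (2*0*(⅕))*S² = 0*S² = 0)
y(-4*4 + 0) + u = 0 + 571 = 571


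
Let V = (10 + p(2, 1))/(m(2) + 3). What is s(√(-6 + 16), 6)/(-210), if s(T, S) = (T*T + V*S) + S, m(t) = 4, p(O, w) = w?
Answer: -89/735 ≈ -0.12109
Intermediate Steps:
V = 11/7 (V = (10 + 1)/(4 + 3) = 11/7 ≈ 1.5714)
s(T, S) = T² + 18*S/7 (s(T, S) = (T*T + 11*S/7) + S = (T² + 11*S/7) + S = T² + 18*S/7)
s(√(-6 + 16), 6)/(-210) = ((√(-6 + 16))² + (18/7)*6)/(-210) = ((√10)² + 108/7)*(-1/210) = (10 + 108/7)*(-1/210) = (178/7)*(-1/210) = -89/735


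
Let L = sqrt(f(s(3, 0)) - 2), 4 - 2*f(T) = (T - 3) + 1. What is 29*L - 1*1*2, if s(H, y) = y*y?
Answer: 27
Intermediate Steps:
s(H, y) = y**2
f(T) = 3 - T/2 (f(T) = 2 - ((T - 3) + 1)/2 = 2 - ((-3 + T) + 1)/2 = 2 - (-2 + T)/2 = 2 + (1 - T/2) = 3 - T/2)
L = 1 (L = sqrt((3 - 1/2*0**2) - 2) = sqrt((3 - 1/2*0) - 2) = sqrt((3 + 0) - 2) = sqrt(3 - 2) = sqrt(1) = 1)
29*L - 1*1*2 = 29*1 - 1*1*2 = 29 - 1*2 = 29 - 2 = 27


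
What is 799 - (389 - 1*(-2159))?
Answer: -1749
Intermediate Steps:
799 - (389 - 1*(-2159)) = 799 - (389 + 2159) = 799 - 1*2548 = 799 - 2548 = -1749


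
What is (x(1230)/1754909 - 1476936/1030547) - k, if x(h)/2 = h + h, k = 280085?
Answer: -506540848157871539/1808516205223 ≈ -2.8009e+5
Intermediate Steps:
x(h) = 4*h (x(h) = 2*(h + h) = 2*(2*h) = 4*h)
(x(1230)/1754909 - 1476936/1030547) - k = ((4*1230)/1754909 - 1476936/1030547) - 1*280085 = (4920*(1/1754909) - 1476936*1/1030547) - 280085 = (4920/1754909 - 1476936/1030547) - 280085 = -2586817987584/1808516205223 - 280085 = -506540848157871539/1808516205223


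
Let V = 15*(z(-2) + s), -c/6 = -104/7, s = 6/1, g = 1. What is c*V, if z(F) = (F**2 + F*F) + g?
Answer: 140400/7 ≈ 20057.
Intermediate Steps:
z(F) = 1 + 2*F**2 (z(F) = (F**2 + F*F) + 1 = (F**2 + F**2) + 1 = 2*F**2 + 1 = 1 + 2*F**2)
s = 6 (s = 6*1 = 6)
c = 624/7 (c = -(-624)/7 = -6*(-104/7) = 624/7 ≈ 89.143)
V = 225 (V = 15*((1 + 2*(-2)**2) + 6) = 15*((1 + 2*4) + 6) = 15*((1 + 8) + 6) = 15*(9 + 6) = 15*15 = 225)
c*V = (624/7)*225 = 140400/7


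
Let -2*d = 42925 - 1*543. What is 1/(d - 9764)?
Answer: -1/30955 ≈ -3.2305e-5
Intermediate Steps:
d = -21191 (d = -(42925 - 1*543)/2 = -(42925 - 543)/2 = -½*42382 = -21191)
1/(d - 9764) = 1/(-21191 - 9764) = 1/(-30955) = -1/30955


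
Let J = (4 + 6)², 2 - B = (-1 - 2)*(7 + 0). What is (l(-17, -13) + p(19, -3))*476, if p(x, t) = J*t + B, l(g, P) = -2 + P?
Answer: -138992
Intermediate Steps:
B = 23 (B = 2 - (-1 - 2)*(7 + 0) = 2 - (-3)*7 = 2 - 1*(-21) = 2 + 21 = 23)
J = 100 (J = 10² = 100)
p(x, t) = 23 + 100*t (p(x, t) = 100*t + 23 = 23 + 100*t)
(l(-17, -13) + p(19, -3))*476 = ((-2 - 13) + (23 + 100*(-3)))*476 = (-15 + (23 - 300))*476 = (-15 - 277)*476 = -292*476 = -138992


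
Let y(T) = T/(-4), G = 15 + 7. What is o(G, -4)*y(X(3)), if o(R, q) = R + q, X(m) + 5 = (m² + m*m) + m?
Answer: -72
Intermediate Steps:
X(m) = -5 + m + 2*m² (X(m) = -5 + ((m² + m*m) + m) = -5 + ((m² + m²) + m) = -5 + (2*m² + m) = -5 + (m + 2*m²) = -5 + m + 2*m²)
G = 22
y(T) = -T/4 (y(T) = T*(-¼) = -T/4)
o(G, -4)*y(X(3)) = (22 - 4)*(-(-5 + 3 + 2*3²)/4) = 18*(-(-5 + 3 + 2*9)/4) = 18*(-(-5 + 3 + 18)/4) = 18*(-¼*16) = 18*(-4) = -72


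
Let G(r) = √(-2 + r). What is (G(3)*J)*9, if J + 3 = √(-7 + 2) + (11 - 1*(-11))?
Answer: 171 + 9*I*√5 ≈ 171.0 + 20.125*I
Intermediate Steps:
J = 19 + I*√5 (J = -3 + (√(-7 + 2) + (11 - 1*(-11))) = -3 + (√(-5) + (11 + 11)) = -3 + (I*√5 + 22) = -3 + (22 + I*√5) = 19 + I*√5 ≈ 19.0 + 2.2361*I)
(G(3)*J)*9 = (√(-2 + 3)*(19 + I*√5))*9 = (√1*(19 + I*√5))*9 = (1*(19 + I*√5))*9 = (19 + I*√5)*9 = 171 + 9*I*√5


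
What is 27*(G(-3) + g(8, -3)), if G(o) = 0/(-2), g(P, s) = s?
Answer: -81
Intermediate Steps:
G(o) = 0 (G(o) = 0*(-1/2) = 0)
27*(G(-3) + g(8, -3)) = 27*(0 - 3) = 27*(-3) = -81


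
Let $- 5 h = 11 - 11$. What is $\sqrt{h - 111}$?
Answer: $i \sqrt{111} \approx 10.536 i$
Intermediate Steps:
$h = 0$ ($h = - \frac{11 - 11}{5} = \left(- \frac{1}{5}\right) 0 = 0$)
$\sqrt{h - 111} = \sqrt{0 - 111} = \sqrt{-111} = i \sqrt{111}$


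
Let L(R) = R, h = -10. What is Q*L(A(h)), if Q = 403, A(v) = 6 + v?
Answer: -1612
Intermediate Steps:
Q*L(A(h)) = 403*(6 - 10) = 403*(-4) = -1612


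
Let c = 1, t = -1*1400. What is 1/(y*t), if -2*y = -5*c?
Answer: -1/3500 ≈ -0.00028571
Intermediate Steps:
t = -1400
y = 5/2 (y = -(-5)/2 = -1/2*(-5) = 5/2 ≈ 2.5000)
1/(y*t) = 1/((5/2)*(-1400)) = 1/(-3500) = -1/3500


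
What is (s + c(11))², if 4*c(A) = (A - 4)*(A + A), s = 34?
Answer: 21025/4 ≈ 5256.3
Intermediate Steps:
c(A) = A*(-4 + A)/2 (c(A) = ((A - 4)*(A + A))/4 = ((-4 + A)*(2*A))/4 = (2*A*(-4 + A))/4 = A*(-4 + A)/2)
(s + c(11))² = (34 + (½)*11*(-4 + 11))² = (34 + (½)*11*7)² = (34 + 77/2)² = (145/2)² = 21025/4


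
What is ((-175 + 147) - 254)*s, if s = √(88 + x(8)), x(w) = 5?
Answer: -282*√93 ≈ -2719.5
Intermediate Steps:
s = √93 (s = √(88 + 5) = √93 ≈ 9.6436)
((-175 + 147) - 254)*s = ((-175 + 147) - 254)*√93 = (-28 - 254)*√93 = -282*√93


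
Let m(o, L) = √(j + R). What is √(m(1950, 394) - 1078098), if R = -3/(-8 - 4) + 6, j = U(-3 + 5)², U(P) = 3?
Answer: √(-4312392 + 2*√61)/2 ≈ 1038.3*I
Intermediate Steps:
j = 9 (j = 3² = 9)
R = 25/4 (R = -3/(-12) + 6 = -1/12*(-3) + 6 = ¼ + 6 = 25/4 ≈ 6.2500)
m(o, L) = √61/2 (m(o, L) = √(9 + 25/4) = √(61/4) = √61/2)
√(m(1950, 394) - 1078098) = √(√61/2 - 1078098) = √(-1078098 + √61/2)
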